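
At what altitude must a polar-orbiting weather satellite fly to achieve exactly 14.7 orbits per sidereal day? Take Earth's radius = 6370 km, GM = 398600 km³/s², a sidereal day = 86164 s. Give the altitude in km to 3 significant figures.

656 km

Required period T = 86164 / 14.7 = 5861.5 s.
From T = 2π√(a³/μ): a = (μ T²/4π²)^(1/3) = (398600 × 5861.5² / 4π²)^(1/3) = 7026 km.
Altitude h = a − R = 7026 − 6370 = 656 km.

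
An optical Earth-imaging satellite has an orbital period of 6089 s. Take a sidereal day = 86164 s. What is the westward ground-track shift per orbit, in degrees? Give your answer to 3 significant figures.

25.4°

During one orbit Earth rotates (6089.0 / 86164) × 360° = 25.44°.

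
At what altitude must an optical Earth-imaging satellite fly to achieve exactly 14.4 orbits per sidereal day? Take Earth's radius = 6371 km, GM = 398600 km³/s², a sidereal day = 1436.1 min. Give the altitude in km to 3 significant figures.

753 km

Required period T = 86166 / 14.4 = 5983.8 s.
From T = 2π√(a³/μ): a = (μ T²/4π²)^(1/3) = (398600 × 5983.8² / 4π²)^(1/3) = 7124 km.
Altitude h = a − R = 7124 − 6371 = 753 km.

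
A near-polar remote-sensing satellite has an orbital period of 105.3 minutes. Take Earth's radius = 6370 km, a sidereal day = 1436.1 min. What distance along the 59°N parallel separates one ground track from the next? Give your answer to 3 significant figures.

1510 km

T = 105.3 min = 6318.0 s.
Node shift per orbit = (6318.0/86166) × 360° = 26.40°.
Equatorial spacing = 26.40 × 111.2 km/° = 2935 km.
At 59° latitude, spacing = 2935 × cos(59°) = 1511 km.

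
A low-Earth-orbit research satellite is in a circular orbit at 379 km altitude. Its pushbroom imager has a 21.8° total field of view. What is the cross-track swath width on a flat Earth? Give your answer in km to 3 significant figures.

Half-angle = 21.8°/2 = 10.9°.
Swath width ≈ 2h·tan(θ/2) = 2 × 379 × tan(10.9°) = 146.0 km.

146 km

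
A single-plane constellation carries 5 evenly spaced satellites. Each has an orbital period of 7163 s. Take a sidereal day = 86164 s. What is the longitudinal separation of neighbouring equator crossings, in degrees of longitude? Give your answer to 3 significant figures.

5.99°

Single-satellite node shift = (7163.0/86164) × 360° = 29.93°.
With 5 satellites evenly phased, successive equator crossings are 29.93/5 = 5.986° apart.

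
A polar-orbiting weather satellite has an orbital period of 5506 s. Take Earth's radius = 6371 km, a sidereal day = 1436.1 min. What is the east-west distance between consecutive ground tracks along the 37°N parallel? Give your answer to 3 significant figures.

2040 km

Node shift per orbit = (5506.0/86166) × 360° = 23.00°.
Equatorial spacing = 23.00 × 111.2 km/° = 2558 km.
At 37° latitude, spacing = 2558 × cos(37°) = 2043 km.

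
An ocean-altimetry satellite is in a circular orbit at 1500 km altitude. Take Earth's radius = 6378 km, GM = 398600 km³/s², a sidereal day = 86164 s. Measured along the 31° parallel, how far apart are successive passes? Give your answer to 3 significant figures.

2770 km

Semi-major axis a = 6378 + 1500 = 7878 km. Period T = 2π√(a³/μ) = 2π√(7878³/398600) = 6958.8 s = 115.98 min.
Node shift per orbit = (6958.8/86164) × 360° = 29.07°.
Equatorial spacing = 29.07 × 111.3 km/° = 3236 km.
At 31° latitude, spacing = 3236 × cos(31°) = 2774 km.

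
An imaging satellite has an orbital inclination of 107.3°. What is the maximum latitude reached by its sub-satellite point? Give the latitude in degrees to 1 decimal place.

Retrograde orbit: the ground track reaches ±(180° − i) = ±(180 − 107.3) = ±72.7°.

72.7°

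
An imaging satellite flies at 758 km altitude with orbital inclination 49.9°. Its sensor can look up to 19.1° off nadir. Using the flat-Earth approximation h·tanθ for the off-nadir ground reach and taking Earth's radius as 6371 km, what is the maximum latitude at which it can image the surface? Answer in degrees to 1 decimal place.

52.3°

For a prograde orbit the ground track reaches latitude ±i = ±49.9°.
Sensor half-swath on the ground ≈ 758·tan(19.1°) = 262 km = 2.36° of latitude.
Maximum observable latitude ≈ 49.9 + 2.36 = 52.3°.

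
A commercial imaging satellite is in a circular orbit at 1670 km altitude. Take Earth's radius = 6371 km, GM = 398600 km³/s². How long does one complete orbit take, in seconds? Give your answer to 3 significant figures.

Semi-major axis a = 6371 + 1670 = 8041 km. Period T = 2π√(a³/μ) = 2π√(8041³/398600) = 7175.9 s = 119.60 min.

7180 seconds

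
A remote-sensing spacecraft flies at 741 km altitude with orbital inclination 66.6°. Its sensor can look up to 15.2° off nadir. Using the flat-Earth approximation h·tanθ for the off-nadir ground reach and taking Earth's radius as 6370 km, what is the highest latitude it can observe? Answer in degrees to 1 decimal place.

For a prograde orbit the ground track reaches latitude ±i = ±66.6°.
Sensor half-swath on the ground ≈ 741·tan(15.2°) = 201 km = 1.81° of latitude.
Maximum observable latitude ≈ 66.6 + 1.81 = 68.4°.

68.4°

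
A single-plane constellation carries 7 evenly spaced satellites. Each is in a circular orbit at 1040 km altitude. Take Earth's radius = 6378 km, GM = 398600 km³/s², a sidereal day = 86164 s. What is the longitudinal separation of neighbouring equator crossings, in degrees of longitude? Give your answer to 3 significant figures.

3.80°

Semi-major axis a = 6378 + 1040 = 7418 km. Period T = 2π√(a³/μ) = 2π√(7418³/398600) = 6358.3 s = 105.97 min.
Single-satellite node shift = (6358.3/86164) × 360° = 26.57°.
With 7 satellites evenly phased, successive equator crossings are 26.57/7 = 3.795° apart.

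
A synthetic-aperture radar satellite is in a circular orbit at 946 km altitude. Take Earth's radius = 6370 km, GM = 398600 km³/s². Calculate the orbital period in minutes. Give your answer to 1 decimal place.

Semi-major axis a = 6370 + 946 = 7316 km. Period T = 2π√(a³/μ) = 2π√(7316³/398600) = 6227.6 s = 103.79 min.

103.8 min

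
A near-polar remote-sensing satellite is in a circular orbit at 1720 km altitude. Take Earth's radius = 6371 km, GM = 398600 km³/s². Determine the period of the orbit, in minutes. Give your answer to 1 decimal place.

120.7 min

Semi-major axis a = 6371 + 1720 = 8091 km. Period T = 2π√(a³/μ) = 2π√(8091³/398600) = 7242.9 s = 120.72 min.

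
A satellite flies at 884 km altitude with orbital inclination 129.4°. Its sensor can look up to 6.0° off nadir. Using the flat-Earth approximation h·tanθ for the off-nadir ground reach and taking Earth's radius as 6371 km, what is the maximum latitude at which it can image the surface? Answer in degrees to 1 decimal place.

51.4°

Retrograde orbit: the ground track reaches ±(180° − i) = ±(180 − 129.4) = ±50.6°.
Sensor half-swath on the ground ≈ 884·tan(6.0°) = 93 km = 0.84° of latitude.
Maximum observable latitude ≈ 50.6 + 0.84 = 51.4°.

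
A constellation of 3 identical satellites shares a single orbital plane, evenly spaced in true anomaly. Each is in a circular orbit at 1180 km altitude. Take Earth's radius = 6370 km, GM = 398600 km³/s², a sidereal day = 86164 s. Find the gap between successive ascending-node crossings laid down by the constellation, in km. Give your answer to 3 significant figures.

1010 km

Semi-major axis a = 6370 + 1180 = 7550 km. Period T = 2π√(a³/μ) = 2π√(7550³/398600) = 6528.8 s = 108.81 min.
Single-satellite node shift = (6528.8/86164) × 360° = 27.28°.
With 3 satellites evenly phased, successive equator crossings are 27.28/3 = 9.093° apart.
That is 9.093 × 111.2 = 1011 km at the equator.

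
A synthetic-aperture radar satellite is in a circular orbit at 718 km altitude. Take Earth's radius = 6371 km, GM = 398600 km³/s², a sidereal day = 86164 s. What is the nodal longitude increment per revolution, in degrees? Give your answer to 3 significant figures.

Semi-major axis a = 6371 + 718 = 7089 km. Period T = 2π√(a³/μ) = 2π√(7089³/398600) = 5940.0 s = 99.00 min.
During one orbit Earth rotates (5940.0 / 86164) × 360° = 24.82°.

24.8°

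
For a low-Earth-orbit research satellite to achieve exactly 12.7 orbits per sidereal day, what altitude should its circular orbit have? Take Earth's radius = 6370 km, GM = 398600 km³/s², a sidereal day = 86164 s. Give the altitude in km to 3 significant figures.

1380 km

Required period T = 86164 / 12.7 = 6784.6 s.
From T = 2π√(a³/μ): a = (μ T²/4π²)^(1/3) = (398600 × 6784.6² / 4π²)^(1/3) = 7746 km.
Altitude h = a − R = 7746 − 6370 = 1376 km.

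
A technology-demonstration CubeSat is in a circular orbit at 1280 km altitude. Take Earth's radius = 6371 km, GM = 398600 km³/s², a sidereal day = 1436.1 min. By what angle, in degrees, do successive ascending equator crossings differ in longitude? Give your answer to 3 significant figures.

27.8°

Semi-major axis a = 6371 + 1280 = 7651 km. Period T = 2π√(a³/μ) = 2π√(7651³/398600) = 6660.2 s = 111.00 min.
During one orbit Earth rotates (6660.2 / 86166) × 360° = 27.83°.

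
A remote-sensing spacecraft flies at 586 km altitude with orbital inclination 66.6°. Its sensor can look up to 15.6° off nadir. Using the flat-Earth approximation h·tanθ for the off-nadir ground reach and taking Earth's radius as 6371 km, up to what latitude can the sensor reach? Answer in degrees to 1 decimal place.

68.1°

For a prograde orbit the ground track reaches latitude ±i = ±66.6°.
Sensor half-swath on the ground ≈ 586·tan(15.6°) = 164 km = 1.47° of latitude.
Maximum observable latitude ≈ 66.6 + 1.47 = 68.1°.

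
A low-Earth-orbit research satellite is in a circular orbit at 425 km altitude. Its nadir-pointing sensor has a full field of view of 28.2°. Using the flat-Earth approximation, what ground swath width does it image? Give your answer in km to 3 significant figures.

Half-angle = 28.2°/2 = 14.1°.
Swath width ≈ 2h·tan(θ/2) = 2 × 425 × tan(14.1°) = 213.5 km.

214 km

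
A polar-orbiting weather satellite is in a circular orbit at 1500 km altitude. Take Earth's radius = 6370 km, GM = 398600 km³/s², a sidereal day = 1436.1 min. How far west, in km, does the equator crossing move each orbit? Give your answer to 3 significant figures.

3230 km

Semi-major axis a = 6370 + 1500 = 7870 km. Period T = 2π√(a³/μ) = 2π√(7870³/398600) = 6948.2 s = 115.80 min.
During one orbit Earth rotates (6948.2 / 86166) × 360° = 29.03°.
At the equator that is 29.03° × (2π·6370/360) km/° = 29.03 × 111.2 = 3227 km.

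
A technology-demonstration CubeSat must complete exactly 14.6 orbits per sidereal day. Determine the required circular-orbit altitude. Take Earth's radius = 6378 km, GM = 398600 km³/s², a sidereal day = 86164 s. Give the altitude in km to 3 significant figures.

Required period T = 86164 / 14.6 = 5901.6 s.
From T = 2π√(a³/μ): a = (μ T²/4π²)^(1/3) = (398600 × 5901.6² / 4π²)^(1/3) = 7058 km.
Altitude h = a − R = 7058 − 6378 = 680 km.

680 km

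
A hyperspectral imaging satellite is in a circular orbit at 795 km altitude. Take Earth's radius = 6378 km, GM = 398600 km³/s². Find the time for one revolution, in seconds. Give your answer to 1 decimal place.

6045.9 seconds

Semi-major axis a = 6378 + 795 = 7173 km. Period T = 2π√(a³/μ) = 2π√(7173³/398600) = 6045.9 s = 100.77 min.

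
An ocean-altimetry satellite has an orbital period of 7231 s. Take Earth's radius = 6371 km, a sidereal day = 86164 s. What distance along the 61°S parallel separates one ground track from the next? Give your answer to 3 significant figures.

1630 km

Node shift per orbit = (7231.0/86164) × 360° = 30.21°.
Equatorial spacing = 30.21 × 111.2 km/° = 3359 km.
At 61° latitude, spacing = 3359 × cos(61°) = 1629 km.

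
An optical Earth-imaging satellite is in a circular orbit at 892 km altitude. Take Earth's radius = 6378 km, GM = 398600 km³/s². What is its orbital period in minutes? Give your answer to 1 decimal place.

Semi-major axis a = 6378 + 892 = 7270 km. Period T = 2π√(a³/μ) = 2π√(7270³/398600) = 6169.0 s = 102.82 min.

102.8 min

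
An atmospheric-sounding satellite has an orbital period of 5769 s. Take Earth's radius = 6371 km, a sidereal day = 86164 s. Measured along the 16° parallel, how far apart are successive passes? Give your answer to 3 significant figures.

2580 km

Node shift per orbit = (5769.0/86164) × 360° = 24.10°.
Equatorial spacing = 24.10 × 111.2 km/° = 2680 km.
At 16° latitude, spacing = 2680 × cos(16°) = 2576 km.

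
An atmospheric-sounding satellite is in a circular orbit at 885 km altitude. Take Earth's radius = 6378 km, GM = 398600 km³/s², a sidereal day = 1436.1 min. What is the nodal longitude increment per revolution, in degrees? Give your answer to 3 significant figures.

Semi-major axis a = 6378 + 885 = 7263 km. Period T = 2π√(a³/μ) = 2π√(7263³/398600) = 6160.1 s = 102.67 min.
During one orbit Earth rotates (6160.1 / 86166) × 360° = 25.74°.

25.7°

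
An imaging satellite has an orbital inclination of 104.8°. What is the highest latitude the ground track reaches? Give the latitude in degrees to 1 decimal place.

75.2°

Retrograde orbit: the ground track reaches ±(180° − i) = ±(180 − 104.8) = ±75.2°.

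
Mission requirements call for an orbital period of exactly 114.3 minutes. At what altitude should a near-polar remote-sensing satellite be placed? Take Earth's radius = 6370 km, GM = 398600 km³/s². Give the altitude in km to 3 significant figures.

1430 km

T = 114.3 min = 6858.0 s.
From T = 2π√(a³/μ): a = (μ T²/4π²)^(1/3) = (398600 × 6858.0² / 4π²)^(1/3) = 7802 km.
Altitude h = a − R = 7802 − 6370 = 1432 km.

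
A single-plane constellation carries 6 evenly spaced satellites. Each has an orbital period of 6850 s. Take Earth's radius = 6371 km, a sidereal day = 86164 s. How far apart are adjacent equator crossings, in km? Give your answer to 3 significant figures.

530 km

Single-satellite node shift = (6850.0/86164) × 360° = 28.62°.
With 6 satellites evenly phased, successive equator crossings are 28.62/6 = 4.770° apart.
That is 4.770 × 111.2 = 530 km at the equator.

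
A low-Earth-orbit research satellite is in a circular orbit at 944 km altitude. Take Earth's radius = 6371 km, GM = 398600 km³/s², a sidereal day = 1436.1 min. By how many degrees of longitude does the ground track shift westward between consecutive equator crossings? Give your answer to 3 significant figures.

26.0°

Semi-major axis a = 6371 + 944 = 7315 km. Period T = 2π√(a³/μ) = 2π√(7315³/398600) = 6226.3 s = 103.77 min.
During one orbit Earth rotates (6226.3 / 86166) × 360° = 26.01°.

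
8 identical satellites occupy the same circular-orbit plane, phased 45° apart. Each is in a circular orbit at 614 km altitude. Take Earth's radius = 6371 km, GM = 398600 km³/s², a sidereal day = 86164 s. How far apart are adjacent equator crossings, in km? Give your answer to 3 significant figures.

337 km

Semi-major axis a = 6371 + 614 = 6985 km. Period T = 2π√(a³/μ) = 2π√(6985³/398600) = 5809.8 s = 96.83 min.
Single-satellite node shift = (5809.8/86164) × 360° = 24.27°.
With 8 satellites evenly phased, successive equator crossings are 24.27/8 = 3.034° apart.
That is 3.034 × 111.2 = 337 km at the equator.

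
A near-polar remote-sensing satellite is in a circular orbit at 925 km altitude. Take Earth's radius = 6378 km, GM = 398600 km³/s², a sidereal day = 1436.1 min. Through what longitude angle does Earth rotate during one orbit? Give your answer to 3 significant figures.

Semi-major axis a = 6378 + 925 = 7303 km. Period T = 2π√(a³/μ) = 2π√(7303³/398600) = 6211.0 s = 103.52 min.
During one orbit Earth rotates (6211.0 / 86166) × 360° = 25.95°.

25.9°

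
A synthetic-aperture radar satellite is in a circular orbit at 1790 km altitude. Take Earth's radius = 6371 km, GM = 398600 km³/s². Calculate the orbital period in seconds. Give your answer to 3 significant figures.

Semi-major axis a = 6371 + 1790 = 8161 km. Period T = 2π√(a³/μ) = 2π√(8161³/398600) = 7337.1 s = 122.29 min.

7340 seconds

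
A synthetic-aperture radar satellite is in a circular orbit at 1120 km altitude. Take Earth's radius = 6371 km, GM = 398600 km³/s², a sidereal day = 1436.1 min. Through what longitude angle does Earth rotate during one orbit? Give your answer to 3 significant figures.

Semi-major axis a = 6371 + 1120 = 7491 km. Period T = 2π√(a³/μ) = 2π√(7491³/398600) = 6452.4 s = 107.54 min.
During one orbit Earth rotates (6452.4 / 86166) × 360° = 26.96°.

27.0°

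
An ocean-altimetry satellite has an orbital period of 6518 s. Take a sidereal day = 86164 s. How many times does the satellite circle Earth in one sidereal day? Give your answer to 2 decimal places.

Orbits per sidereal day = 86164 / 6518.0 = 13.219.

13.22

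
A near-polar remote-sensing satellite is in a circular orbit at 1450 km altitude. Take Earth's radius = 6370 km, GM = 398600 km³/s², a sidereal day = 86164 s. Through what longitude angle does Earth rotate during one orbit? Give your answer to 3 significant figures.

28.8°

Semi-major axis a = 6370 + 1450 = 7820 km. Period T = 2π√(a³/μ) = 2π√(7820³/398600) = 6882.1 s = 114.70 min.
During one orbit Earth rotates (6882.1 / 86164) × 360° = 28.75°.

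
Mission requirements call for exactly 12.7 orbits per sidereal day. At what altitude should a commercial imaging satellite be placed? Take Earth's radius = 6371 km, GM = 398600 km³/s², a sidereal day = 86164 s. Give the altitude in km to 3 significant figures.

1370 km

Required period T = 86164 / 12.7 = 6784.6 s.
From T = 2π√(a³/μ): a = (μ T²/4π²)^(1/3) = (398600 × 6784.6² / 4π²)^(1/3) = 7746 km.
Altitude h = a − R = 7746 − 6371 = 1375 km.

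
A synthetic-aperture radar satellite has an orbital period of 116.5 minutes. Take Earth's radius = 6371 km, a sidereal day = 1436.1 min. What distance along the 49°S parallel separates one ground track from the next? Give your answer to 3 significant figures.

2130 km

T = 116.5 min = 6990.0 s.
Node shift per orbit = (6990.0/86166) × 360° = 29.20°.
Equatorial spacing = 29.20 × 111.2 km/° = 3247 km.
At 49° latitude, spacing = 3247 × cos(49°) = 2130 km.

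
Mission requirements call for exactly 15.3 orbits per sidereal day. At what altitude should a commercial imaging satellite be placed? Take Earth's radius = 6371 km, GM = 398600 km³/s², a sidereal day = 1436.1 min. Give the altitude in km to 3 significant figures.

471 km

Required period T = 86166 / 15.3 = 5631.8 s.
From T = 2π√(a³/μ): a = (μ T²/4π²)^(1/3) = (398600 × 5631.8² / 4π²)^(1/3) = 6842 km.
Altitude h = a − R = 6842 − 6371 = 471 km.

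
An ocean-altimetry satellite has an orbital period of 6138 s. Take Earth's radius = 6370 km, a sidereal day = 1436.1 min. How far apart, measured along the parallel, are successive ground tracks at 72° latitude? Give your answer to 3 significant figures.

Node shift per orbit = (6138.0/86166) × 360° = 25.64°.
Equatorial spacing = 25.64 × 111.2 km/° = 2851 km.
At 72° latitude, spacing = 2851 × cos(72°) = 881 km.

881 km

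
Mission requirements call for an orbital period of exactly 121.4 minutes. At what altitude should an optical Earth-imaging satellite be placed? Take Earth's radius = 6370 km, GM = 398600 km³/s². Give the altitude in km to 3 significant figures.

T = 121.4 min = 7284.0 s.
From T = 2π√(a³/μ): a = (μ T²/4π²)^(1/3) = (398600 × 7284.0² / 4π²)^(1/3) = 8122 km.
Altitude h = a − R = 8122 − 6370 = 1752 km.

1750 km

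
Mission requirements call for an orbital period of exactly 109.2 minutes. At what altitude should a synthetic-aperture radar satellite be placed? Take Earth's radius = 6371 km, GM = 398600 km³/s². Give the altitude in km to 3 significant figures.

T = 109.2 min = 6552.0 s.
From T = 2π√(a³/μ): a = (μ T²/4π²)^(1/3) = (398600 × 6552.0² / 4π²)^(1/3) = 7568 km.
Altitude h = a − R = 7568 − 6371 = 1197 km.

1200 km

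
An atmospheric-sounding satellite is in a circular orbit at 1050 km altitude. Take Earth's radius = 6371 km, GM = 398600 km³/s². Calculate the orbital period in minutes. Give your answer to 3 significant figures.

106 min

Semi-major axis a = 6371 + 1050 = 7421 km. Period T = 2π√(a³/μ) = 2π√(7421³/398600) = 6362.2 s = 106.04 min.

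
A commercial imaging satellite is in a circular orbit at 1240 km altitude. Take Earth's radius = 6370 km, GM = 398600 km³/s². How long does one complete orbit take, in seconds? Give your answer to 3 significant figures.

6610 seconds

Semi-major axis a = 6370 + 1240 = 7610 km. Period T = 2π√(a³/μ) = 2π√(7610³/398600) = 6606.8 s = 110.11 min.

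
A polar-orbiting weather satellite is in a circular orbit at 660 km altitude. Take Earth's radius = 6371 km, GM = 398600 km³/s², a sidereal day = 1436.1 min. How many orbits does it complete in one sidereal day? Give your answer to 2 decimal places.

14.69

Semi-major axis a = 6371 + 660 = 7031 km. Period T = 2π√(a³/μ) = 2π√(7031³/398600) = 5867.3 s = 97.79 min.
Orbits per sidereal day = 86166 / 5867.3 = 14.686.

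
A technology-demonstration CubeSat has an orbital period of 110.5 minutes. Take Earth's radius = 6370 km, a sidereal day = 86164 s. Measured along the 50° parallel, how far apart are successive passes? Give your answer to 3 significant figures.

T = 110.5 min = 6630.0 s.
Node shift per orbit = (6630.0/86164) × 360° = 27.70°.
Equatorial spacing = 27.70 × 111.2 km/° = 3080 km.
At 50° latitude, spacing = 3080 × cos(50°) = 1980 km.

1980 km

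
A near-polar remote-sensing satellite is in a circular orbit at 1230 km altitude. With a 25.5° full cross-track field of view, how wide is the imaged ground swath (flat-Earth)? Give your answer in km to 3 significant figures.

557 km

Half-angle = 25.5°/2 = 12.75°.
Swath width ≈ 2h·tan(θ/2) = 2 × 1230 × tan(12.75°) = 556.6 km.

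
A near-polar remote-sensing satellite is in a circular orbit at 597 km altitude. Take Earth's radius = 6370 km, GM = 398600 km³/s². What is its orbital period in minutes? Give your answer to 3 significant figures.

Semi-major axis a = 6370 + 597 = 6967 km. Period T = 2π√(a³/μ) = 2π√(6967³/398600) = 5787.4 s = 96.46 min.

96.5 min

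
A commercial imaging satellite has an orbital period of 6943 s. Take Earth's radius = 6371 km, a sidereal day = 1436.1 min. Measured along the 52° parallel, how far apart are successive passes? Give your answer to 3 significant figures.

1990 km

Node shift per orbit = (6943.0/86166) × 360° = 29.01°.
Equatorial spacing = 29.01 × 111.2 km/° = 3226 km.
At 52° latitude, spacing = 3226 × cos(52°) = 1986 km.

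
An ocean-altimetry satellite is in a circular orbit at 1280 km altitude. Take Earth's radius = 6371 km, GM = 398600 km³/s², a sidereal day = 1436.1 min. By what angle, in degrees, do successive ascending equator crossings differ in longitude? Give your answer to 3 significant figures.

27.8°

Semi-major axis a = 6371 + 1280 = 7651 km. Period T = 2π√(a³/μ) = 2π√(7651³/398600) = 6660.2 s = 111.00 min.
During one orbit Earth rotates (6660.2 / 86166) × 360° = 27.83°.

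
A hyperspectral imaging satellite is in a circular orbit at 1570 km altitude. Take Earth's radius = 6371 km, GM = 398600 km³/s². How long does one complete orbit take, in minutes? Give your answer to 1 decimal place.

117.4 min

Semi-major axis a = 6371 + 1570 = 7941 km. Period T = 2π√(a³/μ) = 2π√(7941³/398600) = 7042.5 s = 117.37 min.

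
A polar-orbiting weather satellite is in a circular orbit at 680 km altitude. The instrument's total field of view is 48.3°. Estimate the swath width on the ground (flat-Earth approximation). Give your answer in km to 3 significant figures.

Half-angle = 48.3°/2 = 24.15°.
Swath width ≈ 2h·tan(θ/2) = 2 × 680 × tan(24.15°) = 609.8 km.

610 km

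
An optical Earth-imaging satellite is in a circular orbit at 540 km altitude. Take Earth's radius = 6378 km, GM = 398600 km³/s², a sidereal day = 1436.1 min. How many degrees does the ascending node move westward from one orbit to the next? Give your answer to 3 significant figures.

Semi-major axis a = 6378 + 540 = 6918 km. Period T = 2π√(a³/μ) = 2π√(6918³/398600) = 5726.4 s = 95.44 min.
During one orbit Earth rotates (5726.4 / 86166) × 360° = 23.92°.

23.9°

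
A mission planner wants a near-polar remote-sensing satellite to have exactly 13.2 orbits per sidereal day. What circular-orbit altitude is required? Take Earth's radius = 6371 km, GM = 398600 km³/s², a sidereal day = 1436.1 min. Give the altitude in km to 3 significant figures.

1180 km

Required period T = 86166 / 13.2 = 6527.7 s.
From T = 2π√(a³/μ): a = (μ T²/4π²)^(1/3) = (398600 × 6527.7² / 4π²)^(1/3) = 7549 km.
Altitude h = a − R = 7549 − 6371 = 1178 km.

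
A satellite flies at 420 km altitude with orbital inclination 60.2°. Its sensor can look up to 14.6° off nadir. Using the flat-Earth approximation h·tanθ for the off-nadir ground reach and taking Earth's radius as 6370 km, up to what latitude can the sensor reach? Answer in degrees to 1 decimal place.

For a prograde orbit the ground track reaches latitude ±i = ±60.2°.
Sensor half-swath on the ground ≈ 420·tan(14.6°) = 109 km = 0.98° of latitude.
Maximum observable latitude ≈ 60.2 + 0.98 = 61.2°.

61.2°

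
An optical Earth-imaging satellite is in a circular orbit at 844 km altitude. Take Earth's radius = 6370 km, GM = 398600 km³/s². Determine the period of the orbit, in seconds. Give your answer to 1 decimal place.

6097.8 seconds

Semi-major axis a = 6370 + 844 = 7214 km. Period T = 2π√(a³/μ) = 2π√(7214³/398600) = 6097.8 s = 101.63 min.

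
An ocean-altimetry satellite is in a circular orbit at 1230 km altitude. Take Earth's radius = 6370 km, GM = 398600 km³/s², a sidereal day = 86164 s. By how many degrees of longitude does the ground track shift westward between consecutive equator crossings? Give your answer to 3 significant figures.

27.5°

Semi-major axis a = 6370 + 1230 = 7600 km. Period T = 2π√(a³/μ) = 2π√(7600³/398600) = 6593.7 s = 109.90 min.
During one orbit Earth rotates (6593.7 / 86164) × 360° = 27.55°.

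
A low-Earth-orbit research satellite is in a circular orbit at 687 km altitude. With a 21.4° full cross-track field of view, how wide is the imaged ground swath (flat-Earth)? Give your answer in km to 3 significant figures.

260 km

Half-angle = 21.4°/2 = 10.7°.
Swath width ≈ 2h·tan(θ/2) = 2 × 687 × tan(10.7°) = 259.6 km.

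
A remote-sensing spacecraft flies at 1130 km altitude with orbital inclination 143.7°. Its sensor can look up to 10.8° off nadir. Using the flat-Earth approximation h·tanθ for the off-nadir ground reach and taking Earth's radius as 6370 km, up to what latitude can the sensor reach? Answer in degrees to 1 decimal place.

Retrograde orbit: the ground track reaches ±(180° − i) = ±(180 − 143.7) = ±36.3°.
Sensor half-swath on the ground ≈ 1130·tan(10.8°) = 216 km = 1.94° of latitude.
Maximum observable latitude ≈ 36.3 + 1.94 = 38.2°.

38.2°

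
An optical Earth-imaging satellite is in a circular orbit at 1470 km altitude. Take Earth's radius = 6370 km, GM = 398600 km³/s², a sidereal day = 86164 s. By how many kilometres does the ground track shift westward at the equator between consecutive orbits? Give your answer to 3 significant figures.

Semi-major axis a = 6370 + 1470 = 7840 km. Period T = 2π√(a³/μ) = 2π√(7840³/398600) = 6908.5 s = 115.14 min.
During one orbit Earth rotates (6908.5 / 86164) × 360° = 28.86°.
At the equator that is 28.86° × (2π·6370/360) km/° = 28.86 × 111.2 = 3209 km.

3210 km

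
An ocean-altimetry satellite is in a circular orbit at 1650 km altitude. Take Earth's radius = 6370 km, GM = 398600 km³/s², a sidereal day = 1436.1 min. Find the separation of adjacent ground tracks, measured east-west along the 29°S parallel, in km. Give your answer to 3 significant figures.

2900 km

Semi-major axis a = 6370 + 1650 = 8020 km. Period T = 2π√(a³/μ) = 2π√(8020³/398600) = 7147.8 s = 119.13 min.
Node shift per orbit = (7147.8/86166) × 360° = 29.86°.
Equatorial spacing = 29.86 × 111.2 km/° = 3320 km.
At 29° latitude, spacing = 3320 × cos(29°) = 2904 km.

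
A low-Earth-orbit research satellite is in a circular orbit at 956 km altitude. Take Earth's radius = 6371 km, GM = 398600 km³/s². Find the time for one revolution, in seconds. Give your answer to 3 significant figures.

6240 seconds

Semi-major axis a = 6371 + 956 = 7327 km. Period T = 2π√(a³/μ) = 2π√(7327³/398600) = 6241.7 s = 104.03 min.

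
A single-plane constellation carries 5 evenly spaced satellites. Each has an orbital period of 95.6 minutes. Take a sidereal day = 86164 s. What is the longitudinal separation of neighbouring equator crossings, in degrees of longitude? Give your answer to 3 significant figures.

4.79°

T = 95.6 min = 5736.0 s.
Single-satellite node shift = (5736.0/86164) × 360° = 23.97°.
With 5 satellites evenly phased, successive equator crossings are 23.97/5 = 4.793° apart.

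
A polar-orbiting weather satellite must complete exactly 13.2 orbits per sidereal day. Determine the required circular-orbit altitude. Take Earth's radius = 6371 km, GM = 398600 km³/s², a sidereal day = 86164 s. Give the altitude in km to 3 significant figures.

1180 km

Required period T = 86164 / 13.2 = 6527.6 s.
From T = 2π√(a³/μ): a = (μ T²/4π²)^(1/3) = (398600 × 6527.6² / 4π²)^(1/3) = 7549 km.
Altitude h = a − R = 7549 − 6371 = 1178 km.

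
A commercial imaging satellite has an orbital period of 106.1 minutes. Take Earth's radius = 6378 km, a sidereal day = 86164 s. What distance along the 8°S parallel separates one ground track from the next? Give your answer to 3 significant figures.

2930 km

T = 106.1 min = 6366.0 s.
Node shift per orbit = (6366.0/86164) × 360° = 26.60°.
Equatorial spacing = 26.60 × 111.3 km/° = 2961 km.
At 8° latitude, spacing = 2961 × cos(8°) = 2932 km.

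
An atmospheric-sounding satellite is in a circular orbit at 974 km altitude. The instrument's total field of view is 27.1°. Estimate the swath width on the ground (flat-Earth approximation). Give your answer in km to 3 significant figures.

Half-angle = 27.1°/2 = 13.55°.
Swath width ≈ 2h·tan(θ/2) = 2 × 974 × tan(13.55°) = 469.5 km.

469 km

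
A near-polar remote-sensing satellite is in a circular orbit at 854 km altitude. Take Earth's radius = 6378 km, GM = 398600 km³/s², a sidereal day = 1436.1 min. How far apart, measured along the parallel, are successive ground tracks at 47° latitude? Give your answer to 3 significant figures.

1940 km

Semi-major axis a = 6378 + 854 = 7232 km. Period T = 2π√(a³/μ) = 2π√(7232³/398600) = 6120.7 s = 102.01 min.
Node shift per orbit = (6120.7/86166) × 360° = 25.57°.
Equatorial spacing = 25.57 × 111.3 km/° = 2847 km.
At 47° latitude, spacing = 2847 × cos(47°) = 1941 km.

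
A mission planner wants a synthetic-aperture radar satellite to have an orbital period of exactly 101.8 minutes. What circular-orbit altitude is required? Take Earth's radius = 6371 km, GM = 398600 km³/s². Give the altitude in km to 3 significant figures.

T = 101.8 min = 6108.0 s.
From T = 2π√(a³/μ): a = (μ T²/4π²)^(1/3) = (398600 × 6108.0² / 4π²)^(1/3) = 7222 km.
Altitude h = a − R = 7222 − 6371 = 851 km.

851 km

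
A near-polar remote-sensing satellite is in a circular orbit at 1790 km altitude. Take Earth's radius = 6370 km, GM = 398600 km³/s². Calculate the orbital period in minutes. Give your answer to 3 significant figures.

122 min

Semi-major axis a = 6370 + 1790 = 8160 km. Period T = 2π√(a³/μ) = 2π√(8160³/398600) = 7335.8 s = 122.26 min.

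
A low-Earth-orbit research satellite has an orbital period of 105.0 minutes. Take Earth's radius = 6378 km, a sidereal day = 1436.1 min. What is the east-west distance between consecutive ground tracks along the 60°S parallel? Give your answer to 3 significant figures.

1470 km

T = 105.0 min = 6300.0 s.
Node shift per orbit = (6300.0/86166) × 360° = 26.32°.
Equatorial spacing = 26.32 × 111.3 km/° = 2930 km.
At 60° latitude, spacing = 2930 × cos(60°) = 1465 km.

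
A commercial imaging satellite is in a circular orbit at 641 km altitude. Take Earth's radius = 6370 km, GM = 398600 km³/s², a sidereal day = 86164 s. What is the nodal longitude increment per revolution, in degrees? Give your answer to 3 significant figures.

Semi-major axis a = 6370 + 641 = 7011 km. Period T = 2π√(a³/μ) = 2π√(7011³/398600) = 5842.3 s = 97.37 min.
During one orbit Earth rotates (5842.3 / 86164) × 360° = 24.41°.

24.4°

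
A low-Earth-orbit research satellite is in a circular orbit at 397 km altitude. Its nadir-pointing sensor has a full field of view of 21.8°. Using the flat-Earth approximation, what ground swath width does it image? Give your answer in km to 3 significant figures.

153 km

Half-angle = 21.8°/2 = 10.9°.
Swath width ≈ 2h·tan(θ/2) = 2 × 397 × tan(10.9°) = 152.9 km.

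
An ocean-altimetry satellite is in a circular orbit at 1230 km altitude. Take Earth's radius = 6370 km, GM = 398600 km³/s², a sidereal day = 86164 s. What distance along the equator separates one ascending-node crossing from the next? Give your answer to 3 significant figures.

3060 km

Semi-major axis a = 6370 + 1230 = 7600 km. Period T = 2π√(a³/μ) = 2π√(7600³/398600) = 6593.7 s = 109.90 min.
During one orbit Earth rotates (6593.7 / 86164) × 360° = 27.55°.
At the equator that is 27.55° × (2π·6370/360) km/° = 27.55 × 111.2 = 3063 km.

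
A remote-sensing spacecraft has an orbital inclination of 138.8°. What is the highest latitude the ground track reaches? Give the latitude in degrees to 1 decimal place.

Retrograde orbit: the ground track reaches ±(180° − i) = ±(180 − 138.8) = ±41.2°.

41.2°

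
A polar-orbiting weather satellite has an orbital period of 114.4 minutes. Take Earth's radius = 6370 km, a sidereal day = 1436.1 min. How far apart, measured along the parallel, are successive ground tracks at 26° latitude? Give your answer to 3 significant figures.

T = 114.4 min = 6864.0 s.
Node shift per orbit = (6864.0/86166) × 360° = 28.68°.
Equatorial spacing = 28.68 × 111.2 km/° = 3188 km.
At 26° latitude, spacing = 3188 × cos(26°) = 2866 km.

2870 km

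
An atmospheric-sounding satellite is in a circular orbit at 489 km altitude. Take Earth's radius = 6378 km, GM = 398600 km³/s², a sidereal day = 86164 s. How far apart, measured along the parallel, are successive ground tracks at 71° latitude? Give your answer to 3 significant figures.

Semi-major axis a = 6378 + 489 = 6867 km. Period T = 2π√(a³/μ) = 2π√(6867³/398600) = 5663.2 s = 94.39 min.
Node shift per orbit = (5663.2/86164) × 360° = 23.66°.
Equatorial spacing = 23.66 × 111.3 km/° = 2634 km.
At 71° latitude, spacing = 2634 × cos(71°) = 858 km.

858 km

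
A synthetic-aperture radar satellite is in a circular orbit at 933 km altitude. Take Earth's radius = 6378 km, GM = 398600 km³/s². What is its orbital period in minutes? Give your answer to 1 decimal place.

103.7 min

Semi-major axis a = 6378 + 933 = 7311 km. Period T = 2π√(a³/μ) = 2π√(7311³/398600) = 6221.2 s = 103.69 min.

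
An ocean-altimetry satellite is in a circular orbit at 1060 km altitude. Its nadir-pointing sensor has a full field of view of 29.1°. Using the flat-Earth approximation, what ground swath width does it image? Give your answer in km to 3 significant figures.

550 km

Half-angle = 29.1°/2 = 14.55°.
Swath width ≈ 2h·tan(θ/2) = 2 × 1060 × tan(14.55°) = 550.2 km.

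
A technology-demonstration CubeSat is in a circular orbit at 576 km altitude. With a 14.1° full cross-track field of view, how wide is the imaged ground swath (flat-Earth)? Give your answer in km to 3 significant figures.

142 km

Half-angle = 14.1°/2 = 7.05°.
Swath width ≈ 2h·tan(θ/2) = 2 × 576 × tan(7.05°) = 142.5 km.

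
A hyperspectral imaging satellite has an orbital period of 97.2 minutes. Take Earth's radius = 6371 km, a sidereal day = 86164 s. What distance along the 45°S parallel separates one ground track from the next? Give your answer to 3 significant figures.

T = 97.2 min = 5832.0 s.
Node shift per orbit = (5832.0/86164) × 360° = 24.37°.
Equatorial spacing = 24.37 × 111.2 km/° = 2709 km.
At 45° latitude, spacing = 2709 × cos(45°) = 1916 km.

1920 km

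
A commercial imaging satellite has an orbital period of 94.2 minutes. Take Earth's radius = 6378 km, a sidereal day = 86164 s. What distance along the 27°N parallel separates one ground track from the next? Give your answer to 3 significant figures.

T = 94.2 min = 5652.0 s.
Node shift per orbit = (5652.0/86164) × 360° = 23.61°.
Equatorial spacing = 23.61 × 111.3 km/° = 2629 km.
At 27° latitude, spacing = 2629 × cos(27°) = 2342 km.

2340 km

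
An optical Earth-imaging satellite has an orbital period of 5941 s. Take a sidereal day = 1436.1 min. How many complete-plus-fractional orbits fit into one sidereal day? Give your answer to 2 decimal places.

14.50

Orbits per sidereal day = 86166 / 5941.0 = 14.504.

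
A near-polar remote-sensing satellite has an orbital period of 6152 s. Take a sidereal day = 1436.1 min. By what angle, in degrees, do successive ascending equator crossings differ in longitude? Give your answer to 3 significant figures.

25.7°

During one orbit Earth rotates (6152.0 / 86166) × 360° = 25.70°.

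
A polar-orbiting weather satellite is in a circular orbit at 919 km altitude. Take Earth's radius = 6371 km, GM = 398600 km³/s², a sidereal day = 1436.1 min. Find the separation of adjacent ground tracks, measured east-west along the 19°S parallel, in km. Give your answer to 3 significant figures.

2720 km

Semi-major axis a = 6371 + 919 = 7290 km. Period T = 2π√(a³/μ) = 2π√(7290³/398600) = 6194.4 s = 103.24 min.
Node shift per orbit = (6194.4/86166) × 360° = 25.88°.
Equatorial spacing = 25.88 × 111.2 km/° = 2878 km.
At 19° latitude, spacing = 2878 × cos(19°) = 2721 km.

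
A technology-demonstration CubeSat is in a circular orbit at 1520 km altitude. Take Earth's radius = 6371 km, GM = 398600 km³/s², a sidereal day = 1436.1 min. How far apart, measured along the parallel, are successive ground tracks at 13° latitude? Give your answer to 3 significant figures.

3160 km

Semi-major axis a = 6371 + 1520 = 7891 km. Period T = 2π√(a³/μ) = 2π√(7891³/398600) = 6976.0 s = 116.27 min.
Node shift per orbit = (6976.0/86166) × 360° = 29.15°.
Equatorial spacing = 29.15 × 111.2 km/° = 3241 km.
At 13° latitude, spacing = 3241 × cos(13°) = 3158 km.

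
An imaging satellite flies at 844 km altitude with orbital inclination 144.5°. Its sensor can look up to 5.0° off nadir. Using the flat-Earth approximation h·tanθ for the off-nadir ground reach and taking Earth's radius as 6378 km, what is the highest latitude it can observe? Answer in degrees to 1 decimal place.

36.2°

Retrograde orbit: the ground track reaches ±(180° − i) = ±(180 − 144.5) = ±35.5°.
Sensor half-swath on the ground ≈ 844·tan(5.0°) = 74 km = 0.66° of latitude.
Maximum observable latitude ≈ 35.5 + 0.66 = 36.2°.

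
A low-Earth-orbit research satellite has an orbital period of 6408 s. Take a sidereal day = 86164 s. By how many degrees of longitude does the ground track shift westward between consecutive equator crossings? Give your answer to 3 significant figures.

During one orbit Earth rotates (6408.0 / 86164) × 360° = 26.77°.

26.8°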